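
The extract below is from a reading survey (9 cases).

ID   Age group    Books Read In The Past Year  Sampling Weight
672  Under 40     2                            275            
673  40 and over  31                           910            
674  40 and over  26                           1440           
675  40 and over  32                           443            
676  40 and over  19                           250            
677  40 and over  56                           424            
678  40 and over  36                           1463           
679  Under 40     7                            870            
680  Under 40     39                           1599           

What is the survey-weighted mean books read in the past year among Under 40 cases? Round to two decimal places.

Under 40 rows: 672, 679, 680
Weighted sum = 2×275 + 7×870 + 39×1599
  = 550 + 6090 + 62361 = 69001
Sum of weights = 275 + 870 + 1599 = 2744
Weighted mean = 69001 / 2744 = 25.146137

25.15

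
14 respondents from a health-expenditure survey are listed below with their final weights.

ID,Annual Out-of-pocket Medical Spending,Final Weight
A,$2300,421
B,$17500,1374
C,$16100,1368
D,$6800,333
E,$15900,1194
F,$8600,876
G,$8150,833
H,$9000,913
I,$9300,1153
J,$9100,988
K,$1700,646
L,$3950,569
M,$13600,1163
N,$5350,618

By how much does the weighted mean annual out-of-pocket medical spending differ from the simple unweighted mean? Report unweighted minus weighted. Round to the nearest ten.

Unweighted sum = 127350
Unweighted mean = 127350 / 14 = 9096.4286
Weighted sum = 133009200
Sum of weights = 12449
Weighted mean = 133009200 / 12449 = 10684.328
Difference (unweighted minus weighted) = -1587.8995

-1590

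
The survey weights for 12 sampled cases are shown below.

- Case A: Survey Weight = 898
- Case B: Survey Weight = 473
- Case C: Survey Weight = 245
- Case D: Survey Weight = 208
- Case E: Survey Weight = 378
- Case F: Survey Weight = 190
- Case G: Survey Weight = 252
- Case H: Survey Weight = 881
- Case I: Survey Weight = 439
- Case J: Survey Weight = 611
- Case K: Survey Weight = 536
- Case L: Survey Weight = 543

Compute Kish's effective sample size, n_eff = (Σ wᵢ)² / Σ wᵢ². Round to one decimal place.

9.7

Σ wᵢ = 898 + 473 + 245 + 208 + 378 + 190 + 252 + 881 + 439 + 611 + 536 + 543 = 5654
Σ wᵢ² = 3300258
n_eff = 5654² / 3300258 = 31967716 / 3300258 = 9.6864294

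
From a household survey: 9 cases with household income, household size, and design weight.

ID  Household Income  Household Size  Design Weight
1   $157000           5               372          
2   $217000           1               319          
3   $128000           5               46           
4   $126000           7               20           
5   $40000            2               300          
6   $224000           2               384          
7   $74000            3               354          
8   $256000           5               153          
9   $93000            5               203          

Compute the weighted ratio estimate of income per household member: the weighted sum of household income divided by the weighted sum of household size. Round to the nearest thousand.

Σ wᵢ·y = 318294000
Σ wᵢ·x = 5×372 + 1×319 + 5×46 + 7×20 + 2×300 + 2×384 + 3×354 + 5×153 + 5×203
  = 1860 + 319 + 230 + 140 + 600 + 768 + 1062 + 765 + 1015 = 6759
Ratio = 318294000 / 6759 = 47091.877

47000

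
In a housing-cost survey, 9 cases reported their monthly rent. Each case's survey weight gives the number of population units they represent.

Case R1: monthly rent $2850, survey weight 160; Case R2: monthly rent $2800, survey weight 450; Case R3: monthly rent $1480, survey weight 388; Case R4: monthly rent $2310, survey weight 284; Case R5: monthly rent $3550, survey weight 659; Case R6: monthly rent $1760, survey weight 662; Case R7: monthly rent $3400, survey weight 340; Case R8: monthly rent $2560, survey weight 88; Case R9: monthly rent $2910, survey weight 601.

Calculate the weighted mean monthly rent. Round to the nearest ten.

Weighted sum = 9581040
Sum of weights = 3632
Weighted mean = 9581040 / 3632 = 2637.9515

2640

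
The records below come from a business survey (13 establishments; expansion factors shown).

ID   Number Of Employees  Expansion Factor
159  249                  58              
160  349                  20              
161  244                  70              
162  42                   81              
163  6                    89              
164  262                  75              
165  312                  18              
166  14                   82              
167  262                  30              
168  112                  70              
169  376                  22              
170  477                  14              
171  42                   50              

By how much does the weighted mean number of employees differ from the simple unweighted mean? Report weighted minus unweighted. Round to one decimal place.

Unweighted sum = 2747
Unweighted mean = 2747 / 13 = 211.30769
Weighted sum = 101602
Sum of weights = 679
Weighted mean = 101602 / 679 = 149.63476
Difference (weighted minus unweighted) = -61.672935

-61.7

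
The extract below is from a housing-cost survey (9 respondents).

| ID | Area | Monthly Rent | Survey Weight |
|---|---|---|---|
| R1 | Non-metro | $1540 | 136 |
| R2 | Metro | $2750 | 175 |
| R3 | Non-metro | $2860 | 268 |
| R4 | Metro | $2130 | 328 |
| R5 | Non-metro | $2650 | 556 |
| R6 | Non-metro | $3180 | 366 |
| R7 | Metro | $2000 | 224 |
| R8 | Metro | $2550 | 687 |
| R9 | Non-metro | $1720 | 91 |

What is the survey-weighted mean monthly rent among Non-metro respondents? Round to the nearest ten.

2660

Non-metro rows: R1, R3, R5, R6, R9
Weighted sum = 1540×136 + 2860×268 + 2650×556 + 3180×366 + 1720×91
  = 209440 + 766480 + 1473400 + 1163880 + 156520 = 3769720
Sum of weights = 136 + 268 + 556 + 366 + 91 = 1417
Weighted mean = 3769720 / 1417 = 2660.3529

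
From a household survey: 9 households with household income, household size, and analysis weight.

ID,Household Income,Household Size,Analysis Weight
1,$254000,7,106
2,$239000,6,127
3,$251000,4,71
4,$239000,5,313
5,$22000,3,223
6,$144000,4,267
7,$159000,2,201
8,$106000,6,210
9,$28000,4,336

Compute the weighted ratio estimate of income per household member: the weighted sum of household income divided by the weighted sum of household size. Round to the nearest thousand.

Σ wᵢ·y = 254000×106 + 239000×127 + 251000×71 + 239000×313 + 22000×223 + 144000×267 + 159000×201 + 106000×210 + 28000×336
  = 26924000 + 30353000 + 17821000 + 74807000 + 4906000 + 38448000 + 31959000 + 22260000 + 9408000 = 256886000
Σ wᵢ·x = 7×106 + 6×127 + 4×71 + 5×313 + 3×223 + 4×267 + 2×201 + 6×210 + 4×336
  = 742 + 762 + 284 + 1565 + 669 + 1068 + 402 + 1260 + 1344 = 8096
Ratio = 256886000 / 8096 = 31729.99

32000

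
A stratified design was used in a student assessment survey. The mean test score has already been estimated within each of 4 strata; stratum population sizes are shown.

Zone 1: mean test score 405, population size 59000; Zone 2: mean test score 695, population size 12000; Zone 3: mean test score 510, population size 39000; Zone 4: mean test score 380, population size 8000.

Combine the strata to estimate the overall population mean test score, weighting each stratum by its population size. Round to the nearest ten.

Σ Nₕ·x̄ₕ = 405×59000 + 695×12000 + 510×39000 + 380×8000
  = 55165000
Σ Nₕ = 59000 + 12000 + 39000 + 8000 = 118000
Overall mean = 55165000 / 118000 = 467.5

470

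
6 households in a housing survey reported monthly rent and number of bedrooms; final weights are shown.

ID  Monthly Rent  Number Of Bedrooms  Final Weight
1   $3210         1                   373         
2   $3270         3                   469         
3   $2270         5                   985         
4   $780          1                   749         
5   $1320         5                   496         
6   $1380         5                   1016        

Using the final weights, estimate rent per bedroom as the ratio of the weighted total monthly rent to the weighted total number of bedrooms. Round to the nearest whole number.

Σ wᵢ·y = 3210×373 + 3270×469 + 2270×985 + 780×749 + 1320×496 + 1380×1016
  = 1197330 + 1533630 + 2235950 + 584220 + 654720 + 1402080 = 7607930
Σ wᵢ·x = 1×373 + 3×469 + 5×985 + 1×749 + 5×496 + 5×1016
  = 373 + 1407 + 4925 + 749 + 2480 + 5080 = 15014
Ratio = 7607930 / 15014 = 506.72239

507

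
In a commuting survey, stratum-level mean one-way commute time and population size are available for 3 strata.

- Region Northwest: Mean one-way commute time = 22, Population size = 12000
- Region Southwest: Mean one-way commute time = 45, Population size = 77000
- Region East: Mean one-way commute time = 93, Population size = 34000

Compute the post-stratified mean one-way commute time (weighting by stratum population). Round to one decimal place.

Σ Nₕ·x̄ₕ = 22×12000 + 45×77000 + 93×34000
  = 6891000
Σ Nₕ = 12000 + 77000 + 34000 = 123000
Overall mean = 6891000 / 123000 = 56.02439

56.0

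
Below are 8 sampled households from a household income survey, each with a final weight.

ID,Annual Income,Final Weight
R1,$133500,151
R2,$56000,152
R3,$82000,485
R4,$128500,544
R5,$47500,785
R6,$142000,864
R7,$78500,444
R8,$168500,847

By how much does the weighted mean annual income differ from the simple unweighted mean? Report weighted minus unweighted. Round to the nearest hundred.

Unweighted sum = 133500 + 56000 + 82000 + 128500 + 47500 + 142000 + 78500 + 168500 = 836500
Unweighted mean = 836500 / 8 = 104562.5
Weighted sum = 475893500
Sum of weights = 151 + 152 + 485 + 544 + 785 + 864 + 444 + 847 = 4272
Weighted mean = 475893500 / 4272 = 111398.29
Difference (weighted minus unweighted) = 6835.7912

6800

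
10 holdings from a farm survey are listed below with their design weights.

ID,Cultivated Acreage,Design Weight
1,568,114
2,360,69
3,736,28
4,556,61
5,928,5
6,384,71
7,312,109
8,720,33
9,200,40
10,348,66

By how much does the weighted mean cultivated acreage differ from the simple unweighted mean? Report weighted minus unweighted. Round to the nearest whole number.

-67

Unweighted sum = 568 + 360 + 736 + 556 + 928 + 384 + 312 + 720 + 200 + 348 = 5112
Unweighted mean = 5112 / 10 = 511.2
Weighted sum = 568×114 + 360×69 + 736×28 + 556×61 + 928×5 + 384×71 + 312×109 + 720×33 + 200×40 + 348×66
  = 64752 + 24840 + 20608 + 33916 + 4640 + 27264 + 34008 + 23760 + 8000 + 22968 = 264756
Sum of weights = 114 + 69 + 28 + 61 + 5 + 71 + 109 + 33 + 40 + 66 = 596
Weighted mean = 264756 / 596 = 444.22148
Difference (weighted minus unweighted) = -66.978523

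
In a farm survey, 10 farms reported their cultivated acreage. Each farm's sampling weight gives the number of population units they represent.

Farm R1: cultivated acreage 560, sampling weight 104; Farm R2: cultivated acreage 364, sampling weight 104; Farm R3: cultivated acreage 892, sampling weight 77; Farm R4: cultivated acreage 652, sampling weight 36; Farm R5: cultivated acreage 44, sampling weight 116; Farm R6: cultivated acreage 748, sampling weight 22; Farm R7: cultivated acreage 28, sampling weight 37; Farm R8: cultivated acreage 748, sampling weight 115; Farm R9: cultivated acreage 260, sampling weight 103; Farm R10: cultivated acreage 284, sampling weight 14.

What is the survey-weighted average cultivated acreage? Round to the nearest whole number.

Weighted sum = 560×104 + 364×104 + 892×77 + 652×36 + 44×116 + 748×22 + 28×37 + 748×115 + 260×103 + 284×14
  = 58240 + 37856 + 68684 + 23472 + 5104 + 16456 + 1036 + 86020 + 26780 + 3976 = 327624
Sum of weights = 104 + 104 + 77 + 36 + 116 + 22 + 37 + 115 + 103 + 14 = 728
Weighted mean = 327624 / 728 = 450.03297

450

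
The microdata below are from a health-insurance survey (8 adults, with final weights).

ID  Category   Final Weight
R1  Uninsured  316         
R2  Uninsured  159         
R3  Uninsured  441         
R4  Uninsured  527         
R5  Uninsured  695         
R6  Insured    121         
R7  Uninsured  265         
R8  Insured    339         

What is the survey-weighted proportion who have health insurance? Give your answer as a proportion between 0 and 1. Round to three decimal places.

Sum of weights for 'Insured' = 121 + 339 = 460
Total weight = 316 + 159 + 441 + 527 + 695 + 121 + 265 + 339 = 2863
Weighted proportion = 460 / 2863 = 0.16067063

0.161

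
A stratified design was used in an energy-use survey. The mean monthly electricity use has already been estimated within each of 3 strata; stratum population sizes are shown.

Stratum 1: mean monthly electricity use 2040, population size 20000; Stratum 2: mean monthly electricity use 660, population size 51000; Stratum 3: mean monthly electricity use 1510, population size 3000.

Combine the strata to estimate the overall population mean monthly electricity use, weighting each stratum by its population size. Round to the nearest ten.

Σ Nₕ·x̄ₕ = 2040×20000 + 660×51000 + 1510×3000
  = 40800000 + 33660000 + 4530000 = 78990000
Σ Nₕ = 20000 + 51000 + 3000 = 74000
Overall mean = 78990000 / 74000 = 1067.4324

1070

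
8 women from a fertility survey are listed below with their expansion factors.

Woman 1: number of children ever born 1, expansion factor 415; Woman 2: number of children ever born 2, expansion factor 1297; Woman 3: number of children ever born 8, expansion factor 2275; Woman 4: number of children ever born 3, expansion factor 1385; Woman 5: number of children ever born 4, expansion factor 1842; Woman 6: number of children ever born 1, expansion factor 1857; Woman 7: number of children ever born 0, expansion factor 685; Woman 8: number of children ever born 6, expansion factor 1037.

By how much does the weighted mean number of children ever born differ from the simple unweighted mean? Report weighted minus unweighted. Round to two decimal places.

Unweighted sum = 1 + 2 + 8 + 3 + 4 + 1 + 0 + 6 = 25
Unweighted mean = 25 / 8 = 3.125
Weighted sum = 1×415 + 2×1297 + 8×2275 + 3×1385 + 4×1842 + 1×1857 + 0×685 + 6×1037
  = 415 + 2594 + 18200 + 4155 + 7368 + 1857 + 0 + 6222 = 40811
Sum of weights = 415 + 1297 + 2275 + 1385 + 1842 + 1857 + 685 + 1037 = 10793
Weighted mean = 40811 / 10793 = 3.7812471
Difference (weighted minus unweighted) = 0.6562471

0.66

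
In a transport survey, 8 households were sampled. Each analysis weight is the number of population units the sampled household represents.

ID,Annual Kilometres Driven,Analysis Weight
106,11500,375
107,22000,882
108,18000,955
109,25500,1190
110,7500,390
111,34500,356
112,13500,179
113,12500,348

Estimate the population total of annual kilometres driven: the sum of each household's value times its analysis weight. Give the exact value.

Weighted total = 11500×375 + 22000×882 + 18000×955 + 25500×1190 + 7500×390 + 34500×356 + 13500×179 + 12500×348
  = 4312500 + 19404000 + 17190000 + 30345000 + 2925000 + 12282000 + 2416500 + 4350000 = 93225000

93225000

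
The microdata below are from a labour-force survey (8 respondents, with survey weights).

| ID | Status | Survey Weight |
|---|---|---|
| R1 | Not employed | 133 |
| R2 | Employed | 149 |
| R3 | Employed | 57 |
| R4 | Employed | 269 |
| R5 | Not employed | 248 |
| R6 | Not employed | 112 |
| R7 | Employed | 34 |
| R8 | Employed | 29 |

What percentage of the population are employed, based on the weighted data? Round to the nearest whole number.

Sum of weights for 'Employed' = 149 + 57 + 269 + 34 + 29 = 538
Total weight = 133 + 149 + 57 + 269 + 248 + 112 + 34 + 29 = 1031
Weighted proportion = 538 / 1031 = 0.52182347 → 52.182347%

52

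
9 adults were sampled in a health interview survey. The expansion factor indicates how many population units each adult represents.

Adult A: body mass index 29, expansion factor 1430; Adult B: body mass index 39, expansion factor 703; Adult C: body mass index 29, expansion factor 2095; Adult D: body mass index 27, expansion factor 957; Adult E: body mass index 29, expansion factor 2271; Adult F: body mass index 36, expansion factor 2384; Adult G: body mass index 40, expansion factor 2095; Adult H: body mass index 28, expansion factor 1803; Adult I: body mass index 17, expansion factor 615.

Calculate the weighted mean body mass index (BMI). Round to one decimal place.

31.5

Weighted sum = 29×1430 + 39×703 + 29×2095 + 27×957 + 29×2271 + 36×2384 + 40×2095 + 28×1803 + 17×615
  = 451903
Sum of weights = 14353
Weighted mean = 451903 / 14353 = 31.484916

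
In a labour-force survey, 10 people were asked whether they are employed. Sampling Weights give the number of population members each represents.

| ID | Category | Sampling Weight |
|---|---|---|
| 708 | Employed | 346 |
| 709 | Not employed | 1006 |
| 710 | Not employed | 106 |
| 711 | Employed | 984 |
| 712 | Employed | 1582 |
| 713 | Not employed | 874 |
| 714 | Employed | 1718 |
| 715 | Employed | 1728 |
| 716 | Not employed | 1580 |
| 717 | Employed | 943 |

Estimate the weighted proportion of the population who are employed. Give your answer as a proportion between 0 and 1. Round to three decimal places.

0.672

Sum of weights for 'Employed' = 346 + 984 + 1582 + 1718 + 1728 + 943 = 7301
Total weight = 346 + 1006 + 106 + 984 + 1582 + 874 + 1718 + 1728 + 1580 + 943 = 10867
Weighted proportion = 7301 / 10867 = 0.67185056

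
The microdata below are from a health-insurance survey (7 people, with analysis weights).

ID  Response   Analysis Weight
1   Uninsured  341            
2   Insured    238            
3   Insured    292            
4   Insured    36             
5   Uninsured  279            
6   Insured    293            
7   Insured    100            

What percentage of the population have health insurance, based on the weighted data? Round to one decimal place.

60.7

Sum of weights for 'Insured' = 238 + 292 + 36 + 293 + 100 = 959
Total weight = 1579
Weighted proportion = 959 / 1579 = 0.60734642 → 60.734642%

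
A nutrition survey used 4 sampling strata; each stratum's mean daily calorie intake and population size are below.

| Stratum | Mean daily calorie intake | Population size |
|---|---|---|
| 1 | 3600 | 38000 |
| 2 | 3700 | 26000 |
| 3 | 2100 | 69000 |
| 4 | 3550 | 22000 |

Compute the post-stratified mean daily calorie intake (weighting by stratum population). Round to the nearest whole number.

2942

Σ Nₕ·x̄ₕ = 456000000
Σ Nₕ = 38000 + 26000 + 69000 + 22000 = 155000
Overall mean = 456000000 / 155000 = 2941.9355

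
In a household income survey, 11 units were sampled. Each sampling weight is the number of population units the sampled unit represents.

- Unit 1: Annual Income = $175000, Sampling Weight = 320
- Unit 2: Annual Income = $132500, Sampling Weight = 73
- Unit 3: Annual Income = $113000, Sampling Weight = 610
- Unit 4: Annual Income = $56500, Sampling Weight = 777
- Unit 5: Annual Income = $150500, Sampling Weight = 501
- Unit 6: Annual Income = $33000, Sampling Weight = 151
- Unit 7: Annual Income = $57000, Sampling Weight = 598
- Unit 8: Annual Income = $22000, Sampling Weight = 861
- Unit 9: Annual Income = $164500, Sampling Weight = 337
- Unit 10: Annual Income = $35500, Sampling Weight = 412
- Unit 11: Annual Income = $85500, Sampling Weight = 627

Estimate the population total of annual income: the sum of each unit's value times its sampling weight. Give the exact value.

Weighted total = 175000×320 + 132500×73 + 113000×610 + 56500×777 + 150500×501 + 33000×151 + 57000×598 + 22000×861 + 164500×337 + 35500×412 + 85500×627
  = 435585500

435585500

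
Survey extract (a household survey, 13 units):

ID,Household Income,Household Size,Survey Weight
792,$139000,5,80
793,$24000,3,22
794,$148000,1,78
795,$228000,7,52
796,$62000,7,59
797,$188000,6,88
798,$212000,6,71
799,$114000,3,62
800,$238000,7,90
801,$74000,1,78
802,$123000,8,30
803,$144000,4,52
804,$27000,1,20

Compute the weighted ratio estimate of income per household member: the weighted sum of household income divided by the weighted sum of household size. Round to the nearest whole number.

Σ wᵢ·y = 116280000
Σ wᵢ·x = 3637
Ratio = 116280000 / 3637 = 31971.405

31971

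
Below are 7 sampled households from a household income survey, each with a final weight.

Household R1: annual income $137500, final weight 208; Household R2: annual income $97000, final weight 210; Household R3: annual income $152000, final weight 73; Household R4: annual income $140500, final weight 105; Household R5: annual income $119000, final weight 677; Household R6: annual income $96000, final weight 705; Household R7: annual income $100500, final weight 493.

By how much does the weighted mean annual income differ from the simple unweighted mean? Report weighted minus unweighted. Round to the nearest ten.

-10030

Unweighted sum = 842500
Unweighted mean = 842500 / 7 = 120357.14
Weighted sum = 137500×208 + 97000×210 + 152000×73 + 140500×105 + 119000×677 + 96000×705 + 100500×493
  = 28600000 + 20370000 + 11096000 + 14752500 + 80563000 + 67680000 + 49546500 = 272608000
Sum of weights = 2471
Weighted mean = 272608000 / 2471 = 110322.95
Difference (weighted minus unweighted) = -10034.197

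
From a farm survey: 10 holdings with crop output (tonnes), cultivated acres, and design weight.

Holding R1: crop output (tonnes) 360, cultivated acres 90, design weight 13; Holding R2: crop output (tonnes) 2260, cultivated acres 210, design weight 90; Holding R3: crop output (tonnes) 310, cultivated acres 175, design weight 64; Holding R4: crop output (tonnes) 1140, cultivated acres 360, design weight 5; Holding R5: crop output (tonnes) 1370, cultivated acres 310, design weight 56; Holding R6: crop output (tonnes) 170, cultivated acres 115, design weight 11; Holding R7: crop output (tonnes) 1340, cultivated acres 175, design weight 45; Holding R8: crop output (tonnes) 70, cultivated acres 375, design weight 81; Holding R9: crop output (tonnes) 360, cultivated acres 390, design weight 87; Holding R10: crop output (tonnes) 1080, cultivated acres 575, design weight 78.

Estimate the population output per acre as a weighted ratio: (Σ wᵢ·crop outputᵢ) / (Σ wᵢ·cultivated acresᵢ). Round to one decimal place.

Σ wᵢ·y = 360×13 + 2260×90 + 310×64 + 1140×5 + 1370×56 + 170×11 + 1340×45 + 70×81 + 360×87 + 1080×78
  = 4680 + 203400 + 19840 + 5700 + 76720 + 1870 + 60300 + 5670 + 31320 + 84240 = 493740
Σ wᵢ·x = 168725
Ratio = 493740 / 168725 = 2.9263002

2.9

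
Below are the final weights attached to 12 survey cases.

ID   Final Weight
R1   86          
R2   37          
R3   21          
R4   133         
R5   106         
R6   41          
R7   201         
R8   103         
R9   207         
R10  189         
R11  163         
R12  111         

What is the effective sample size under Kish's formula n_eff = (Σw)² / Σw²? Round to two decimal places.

Σ wᵢ = 1398
Σ wᵢ² = 208282
n_eff = 1398² / 208282 = 1954404 / 208282 = 9.3834513

9.38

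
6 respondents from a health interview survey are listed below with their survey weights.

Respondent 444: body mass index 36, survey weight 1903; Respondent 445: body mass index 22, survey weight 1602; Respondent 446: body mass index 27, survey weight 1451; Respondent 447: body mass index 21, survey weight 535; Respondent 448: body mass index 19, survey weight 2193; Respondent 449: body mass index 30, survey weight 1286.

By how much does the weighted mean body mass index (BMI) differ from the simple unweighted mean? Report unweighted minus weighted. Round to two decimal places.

Unweighted sum = 36 + 22 + 27 + 21 + 19 + 30 = 155
Unweighted mean = 155 / 6 = 25.833333
Weighted sum = 234411
Sum of weights = 1903 + 1602 + 1451 + 535 + 2193 + 1286 = 8970
Weighted mean = 234411 / 8970 = 26.132776
Difference (unweighted minus weighted) = -0.29944259

-0.30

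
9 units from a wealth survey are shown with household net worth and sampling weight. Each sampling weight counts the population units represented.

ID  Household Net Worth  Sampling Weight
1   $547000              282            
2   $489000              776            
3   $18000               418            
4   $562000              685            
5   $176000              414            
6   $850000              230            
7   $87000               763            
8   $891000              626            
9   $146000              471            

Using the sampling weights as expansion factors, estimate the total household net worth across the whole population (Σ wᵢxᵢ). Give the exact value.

1887489000

Weighted total = 547000×282 + 489000×776 + 18000×418 + 562000×685 + 176000×414 + 850000×230 + 87000×763 + 891000×626 + 146000×471
  = 154254000 + 379464000 + 7524000 + 384970000 + 72864000 + 195500000 + 66381000 + 557766000 + 68766000 = 1887489000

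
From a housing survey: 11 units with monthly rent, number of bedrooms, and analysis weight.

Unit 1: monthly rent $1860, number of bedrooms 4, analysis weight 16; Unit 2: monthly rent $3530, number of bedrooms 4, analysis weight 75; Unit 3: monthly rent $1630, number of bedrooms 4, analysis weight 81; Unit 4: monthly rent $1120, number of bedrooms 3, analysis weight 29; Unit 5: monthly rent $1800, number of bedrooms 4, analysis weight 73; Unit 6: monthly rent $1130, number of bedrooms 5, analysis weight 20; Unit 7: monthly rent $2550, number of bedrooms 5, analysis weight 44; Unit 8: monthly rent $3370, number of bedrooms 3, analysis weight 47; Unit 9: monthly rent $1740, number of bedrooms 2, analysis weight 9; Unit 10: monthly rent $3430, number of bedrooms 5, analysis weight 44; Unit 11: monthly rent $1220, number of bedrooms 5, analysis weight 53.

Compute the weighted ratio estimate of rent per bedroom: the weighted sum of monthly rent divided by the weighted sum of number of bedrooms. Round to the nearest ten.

550

Σ wᵢ·y = 1860×16 + 3530×75 + 1630×81 + 1120×29 + 1800×73 + 1130×20 + 2550×44 + 3370×47 + 1740×9 + 3430×44 + 1220×53
  = 29760 + 264750 + 132030 + 32480 + 131400 + 22600 + 112200 + 158390 + 15660 + 150920 + 64660 = 1114850
Σ wᵢ·x = 4×16 + 4×75 + 4×81 + 3×29 + 4×73 + 5×20 + 5×44 + 3×47 + 2×9 + 5×44 + 5×53
  = 2031
Ratio = 1114850 / 2031 = 548.91679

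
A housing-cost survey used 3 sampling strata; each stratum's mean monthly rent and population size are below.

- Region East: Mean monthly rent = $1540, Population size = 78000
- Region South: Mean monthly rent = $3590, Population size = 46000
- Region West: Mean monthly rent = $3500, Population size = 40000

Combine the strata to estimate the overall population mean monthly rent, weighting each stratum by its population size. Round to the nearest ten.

Σ Nₕ·x̄ₕ = 1540×78000 + 3590×46000 + 3500×40000
  = 120120000 + 165140000 + 140000000 = 425260000
Σ Nₕ = 78000 + 46000 + 40000 = 164000
Overall mean = 425260000 / 164000 = 2593.0488

2590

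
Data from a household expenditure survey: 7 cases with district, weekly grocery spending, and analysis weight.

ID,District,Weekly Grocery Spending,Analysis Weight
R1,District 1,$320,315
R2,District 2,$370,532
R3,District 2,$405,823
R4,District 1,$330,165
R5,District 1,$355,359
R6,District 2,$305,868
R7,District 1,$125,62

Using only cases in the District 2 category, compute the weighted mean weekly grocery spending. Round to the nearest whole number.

District 2 rows: R2, R3, R6
Weighted sum = 370×532 + 405×823 + 305×868
  = 196840 + 333315 + 264740 = 794895
Sum of weights = 532 + 823 + 868 = 2223
Weighted mean = 794895 / 2223 = 357.5776

358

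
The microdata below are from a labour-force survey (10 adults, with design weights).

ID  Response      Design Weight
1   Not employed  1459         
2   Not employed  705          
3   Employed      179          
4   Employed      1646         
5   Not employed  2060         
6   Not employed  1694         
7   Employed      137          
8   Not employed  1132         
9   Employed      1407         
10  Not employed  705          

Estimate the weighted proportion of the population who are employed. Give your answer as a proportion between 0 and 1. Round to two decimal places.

Sum of weights for 'Employed' = 179 + 1646 + 137 + 1407 = 3369
Total weight = 1459 + 705 + 179 + 1646 + 2060 + 1694 + 137 + 1132 + 1407 + 705 = 11124
Weighted proportion = 3369 / 11124 = 0.30285868

0.30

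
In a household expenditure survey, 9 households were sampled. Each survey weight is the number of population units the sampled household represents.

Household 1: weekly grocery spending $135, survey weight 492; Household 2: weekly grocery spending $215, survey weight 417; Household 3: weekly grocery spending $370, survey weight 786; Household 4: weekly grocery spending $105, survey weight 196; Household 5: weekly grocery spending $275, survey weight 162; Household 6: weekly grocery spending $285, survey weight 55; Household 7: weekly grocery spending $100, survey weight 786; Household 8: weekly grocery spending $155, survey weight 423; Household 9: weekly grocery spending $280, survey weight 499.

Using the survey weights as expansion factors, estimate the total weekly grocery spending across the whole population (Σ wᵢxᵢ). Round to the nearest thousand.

812000

Weighted total = 135×492 + 215×417 + 370×786 + 105×196 + 275×162 + 285×55 + 100×786 + 155×423 + 280×499
  = 811585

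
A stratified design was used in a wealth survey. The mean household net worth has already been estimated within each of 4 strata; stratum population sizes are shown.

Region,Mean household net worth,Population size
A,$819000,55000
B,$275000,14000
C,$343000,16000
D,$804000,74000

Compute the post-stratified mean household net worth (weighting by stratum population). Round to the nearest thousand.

716000

Σ Nₕ·x̄ₕ = 113879000000
Σ Nₕ = 55000 + 14000 + 16000 + 74000 = 159000
Overall mean = 113879000000 / 159000 = 716220.13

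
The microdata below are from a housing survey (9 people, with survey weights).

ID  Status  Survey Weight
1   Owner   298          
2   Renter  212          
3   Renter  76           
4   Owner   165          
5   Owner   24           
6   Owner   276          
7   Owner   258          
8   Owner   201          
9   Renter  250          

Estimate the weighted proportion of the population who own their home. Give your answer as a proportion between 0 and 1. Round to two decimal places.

0.69

Sum of weights for 'Owner' = 298 + 165 + 24 + 276 + 258 + 201 = 1222
Total weight = 1760
Weighted proportion = 1222 / 1760 = 0.69431818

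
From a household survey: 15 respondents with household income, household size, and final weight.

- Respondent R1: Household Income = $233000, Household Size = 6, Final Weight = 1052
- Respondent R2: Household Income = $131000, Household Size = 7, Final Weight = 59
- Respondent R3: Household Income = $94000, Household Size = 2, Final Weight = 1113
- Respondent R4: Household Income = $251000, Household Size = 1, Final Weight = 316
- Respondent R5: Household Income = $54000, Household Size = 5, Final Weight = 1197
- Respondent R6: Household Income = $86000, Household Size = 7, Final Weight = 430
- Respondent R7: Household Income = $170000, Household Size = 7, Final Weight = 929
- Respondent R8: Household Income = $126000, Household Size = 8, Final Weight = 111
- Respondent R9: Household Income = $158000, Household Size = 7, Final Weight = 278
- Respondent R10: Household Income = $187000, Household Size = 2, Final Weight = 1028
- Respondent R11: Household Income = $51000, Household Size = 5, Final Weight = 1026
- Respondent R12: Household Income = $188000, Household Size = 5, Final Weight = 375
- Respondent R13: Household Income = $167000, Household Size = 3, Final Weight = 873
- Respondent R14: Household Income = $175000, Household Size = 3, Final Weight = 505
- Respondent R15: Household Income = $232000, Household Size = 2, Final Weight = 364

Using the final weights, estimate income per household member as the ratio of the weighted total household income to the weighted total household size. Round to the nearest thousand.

Σ wᵢ·y = 1387917000
Σ wᵢ·x = 41522
Ratio = 1387917000 / 41522 = 33426.063

33000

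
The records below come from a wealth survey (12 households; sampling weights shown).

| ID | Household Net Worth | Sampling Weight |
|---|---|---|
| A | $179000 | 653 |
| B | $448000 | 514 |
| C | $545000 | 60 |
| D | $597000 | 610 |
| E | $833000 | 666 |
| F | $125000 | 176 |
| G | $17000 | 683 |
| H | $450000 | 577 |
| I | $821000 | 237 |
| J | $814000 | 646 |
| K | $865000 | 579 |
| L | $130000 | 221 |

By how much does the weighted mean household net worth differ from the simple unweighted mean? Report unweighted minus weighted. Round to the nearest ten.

-20190

Unweighted sum = 179000 + 448000 + 545000 + 597000 + 833000 + 125000 + 17000 + 450000 + 821000 + 814000 + 865000 + 130000 = 5824000
Unweighted mean = 5824000 / 12 = 485333.33
Weighted sum = 179000×653 + 448000×514 + 545000×60 + 597000×610 + 833000×666 + 125000×176 + 17000×683 + 450000×577 + 821000×237 + 814000×646 + 865000×579 + 130000×221
  = 116887000 + 230272000 + 32700000 + 364170000 + 554778000 + 22000000 + 11611000 + 259650000 + 194577000 + 525844000 + 500835000 + 28730000 = 2842054000
Sum of weights = 5622
Weighted mean = 2842054000 / 5622 = 505523.66
Difference (unweighted minus weighted) = -20190.324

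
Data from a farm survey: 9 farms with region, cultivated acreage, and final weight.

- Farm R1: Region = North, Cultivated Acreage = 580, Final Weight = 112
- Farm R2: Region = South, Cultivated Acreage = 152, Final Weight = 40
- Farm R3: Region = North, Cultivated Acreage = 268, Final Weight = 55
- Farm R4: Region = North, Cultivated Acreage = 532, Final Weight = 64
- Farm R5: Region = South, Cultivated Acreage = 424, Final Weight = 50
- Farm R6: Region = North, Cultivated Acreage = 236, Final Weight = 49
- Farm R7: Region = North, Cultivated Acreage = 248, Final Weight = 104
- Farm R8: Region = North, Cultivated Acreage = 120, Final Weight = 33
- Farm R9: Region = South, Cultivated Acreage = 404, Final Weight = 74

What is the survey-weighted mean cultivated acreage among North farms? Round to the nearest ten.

North rows: R1, R3, R4, R6, R7, R8
Weighted sum = 580×112 + 268×55 + 532×64 + 236×49 + 248×104 + 120×33
  = 155064
Sum of weights = 417
Weighted mean = 155064 / 417 = 371.85612

370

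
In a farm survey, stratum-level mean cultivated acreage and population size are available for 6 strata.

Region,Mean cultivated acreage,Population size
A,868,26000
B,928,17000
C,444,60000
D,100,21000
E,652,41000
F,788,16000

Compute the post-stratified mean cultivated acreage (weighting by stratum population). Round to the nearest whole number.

588

Σ Nₕ·x̄ₕ = 868×26000 + 928×17000 + 444×60000 + 100×21000 + 652×41000 + 788×16000
  = 22568000 + 15776000 + 26640000 + 2100000 + 26732000 + 12608000 = 106424000
Σ Nₕ = 26000 + 17000 + 60000 + 21000 + 41000 + 16000 = 181000
Overall mean = 106424000 / 181000 = 587.9779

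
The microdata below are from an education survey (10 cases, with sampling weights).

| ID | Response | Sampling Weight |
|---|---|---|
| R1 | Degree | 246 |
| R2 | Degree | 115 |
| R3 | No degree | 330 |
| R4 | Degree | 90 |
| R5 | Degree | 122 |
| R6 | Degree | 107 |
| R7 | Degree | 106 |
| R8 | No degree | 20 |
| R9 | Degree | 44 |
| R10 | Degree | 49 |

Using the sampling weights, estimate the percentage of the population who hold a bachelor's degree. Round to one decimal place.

71.5

Sum of weights for 'Degree' = 246 + 115 + 90 + 122 + 107 + 106 + 44 + 49 = 879
Total weight = 246 + 115 + 330 + 90 + 122 + 107 + 106 + 20 + 44 + 49 = 1229
Weighted proportion = 879 / 1229 = 0.71521562 → 71.521562%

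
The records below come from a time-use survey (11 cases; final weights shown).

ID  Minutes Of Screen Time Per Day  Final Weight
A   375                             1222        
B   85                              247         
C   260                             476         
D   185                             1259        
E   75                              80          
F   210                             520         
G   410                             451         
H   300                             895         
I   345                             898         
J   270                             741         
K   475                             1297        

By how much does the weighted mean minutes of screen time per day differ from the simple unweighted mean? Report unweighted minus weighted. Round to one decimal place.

Unweighted sum = 375 + 85 + 260 + 185 + 75 + 210 + 410 + 300 + 345 + 270 + 475 = 2990
Unweighted mean = 2990 / 11 = 271.81818
Weighted sum = 2530485
Sum of weights = 1222 + 247 + 476 + 1259 + 80 + 520 + 451 + 895 + 898 + 741 + 1297 = 8086
Weighted mean = 2530485 / 8086 = 312.94645
Difference (unweighted minus weighted) = -41.128269

-41.1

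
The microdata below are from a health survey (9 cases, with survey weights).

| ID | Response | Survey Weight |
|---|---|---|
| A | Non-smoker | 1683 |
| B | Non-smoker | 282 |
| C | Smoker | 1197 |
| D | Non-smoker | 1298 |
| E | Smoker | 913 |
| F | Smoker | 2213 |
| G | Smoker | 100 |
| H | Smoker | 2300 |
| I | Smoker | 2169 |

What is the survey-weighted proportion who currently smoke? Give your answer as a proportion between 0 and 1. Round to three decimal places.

Sum of weights for 'Smoker' = 1197 + 913 + 2213 + 100 + 2300 + 2169 = 8892
Total weight = 1683 + 282 + 1197 + 1298 + 913 + 2213 + 100 + 2300 + 2169 = 12155
Weighted proportion = 8892 / 12155 = 0.7315508

0.732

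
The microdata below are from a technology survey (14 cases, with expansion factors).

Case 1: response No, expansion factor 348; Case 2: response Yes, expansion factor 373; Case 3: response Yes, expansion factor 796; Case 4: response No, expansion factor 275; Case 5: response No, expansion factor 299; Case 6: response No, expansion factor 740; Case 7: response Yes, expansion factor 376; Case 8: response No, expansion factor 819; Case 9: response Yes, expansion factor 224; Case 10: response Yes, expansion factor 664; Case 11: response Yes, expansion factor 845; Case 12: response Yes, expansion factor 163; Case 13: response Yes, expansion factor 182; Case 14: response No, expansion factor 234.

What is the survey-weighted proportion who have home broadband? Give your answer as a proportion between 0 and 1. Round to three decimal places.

Sum of weights for 'Yes' = 373 + 796 + 376 + 224 + 664 + 845 + 163 + 182 = 3623
Total weight = 6338
Weighted proportion = 3623 / 6338 = 0.57163143

0.572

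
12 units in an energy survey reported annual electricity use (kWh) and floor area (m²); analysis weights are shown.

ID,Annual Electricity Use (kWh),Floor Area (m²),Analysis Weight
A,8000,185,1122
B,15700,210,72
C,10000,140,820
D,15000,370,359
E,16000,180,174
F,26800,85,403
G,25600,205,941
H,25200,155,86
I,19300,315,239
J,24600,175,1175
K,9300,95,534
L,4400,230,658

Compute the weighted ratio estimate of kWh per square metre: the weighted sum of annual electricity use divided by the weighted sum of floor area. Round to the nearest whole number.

Σ wᵢ·y = 8000×1122 + 15700×72 + 10000×820 + 15000×359 + 16000×174 + 26800×403 + 25600×941 + 25200×86 + 19300×239 + 24600×1175 + 9300×534 + 4400×658
  = 8976000 + 1130400 + 8200000 + 5385000 + 2784000 + 10800400 + 24089600 + 2167200 + 4612700 + 28905000 + 4966200 + 2895200 = 104911700
Σ wᵢ·x = 185×1122 + 210×72 + 140×820 + 370×359 + 180×174 + 85×403 + 205×941 + 155×86 + 315×239 + 175×1175 + 95×534 + 230×658
  = 207570 + 15120 + 114800 + 132830 + 31320 + 34255 + 192905 + 13330 + 75285 + 205625 + 50730 + 151340 = 1225110
Ratio = 104911700 / 1225110 = 85.634514

86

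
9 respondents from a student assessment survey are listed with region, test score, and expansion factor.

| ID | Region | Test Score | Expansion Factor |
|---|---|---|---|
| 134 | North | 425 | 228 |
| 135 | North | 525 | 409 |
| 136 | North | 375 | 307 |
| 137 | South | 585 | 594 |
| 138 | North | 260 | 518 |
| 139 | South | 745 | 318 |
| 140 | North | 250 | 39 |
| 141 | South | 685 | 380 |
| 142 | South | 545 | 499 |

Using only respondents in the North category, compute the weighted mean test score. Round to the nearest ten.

380

North rows: 134, 135, 136, 138, 140
Weighted sum = 425×228 + 525×409 + 375×307 + 260×518 + 250×39
  = 96900 + 214725 + 115125 + 134680 + 9750 = 571180
Sum of weights = 228 + 409 + 307 + 518 + 39 = 1501
Weighted mean = 571180 / 1501 = 380.53298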